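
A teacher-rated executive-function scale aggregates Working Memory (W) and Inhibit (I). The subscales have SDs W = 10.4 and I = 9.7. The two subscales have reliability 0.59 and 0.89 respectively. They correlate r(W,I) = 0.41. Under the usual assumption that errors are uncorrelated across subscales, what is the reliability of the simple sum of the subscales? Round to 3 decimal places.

Var(W+I) = 10.4² + 9.7² + 2·[10.4·9.7·0.41] = 202.25 + 82.7216 = 284.972.
With uncorrelated errors the cross-covariances are all true-score covariance, so they carry over unchanged; only the diagonal terms shrink to ρᵢσᵢ².
True-score variance = [10.4²·0.59 + 9.7²·0.89] + 82.7216 = 147.555 + 82.7216 = 230.276.
Reliability = 230.276 / 284.972 = 0.808.

0.808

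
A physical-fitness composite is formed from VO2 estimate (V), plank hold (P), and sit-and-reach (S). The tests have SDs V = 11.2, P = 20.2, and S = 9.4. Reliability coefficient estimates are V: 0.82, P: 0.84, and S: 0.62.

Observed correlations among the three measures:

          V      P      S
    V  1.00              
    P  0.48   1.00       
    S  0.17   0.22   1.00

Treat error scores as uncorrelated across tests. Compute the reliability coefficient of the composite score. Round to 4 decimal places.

0.8733

Var(V+P+S) = 11.2² + 20.2² + 9.4² + 2·[11.2·20.2·0.48 + 11.2·9.4·0.17 + 20.2·9.4·0.22] = 621.84 + 336.533 = 958.373.
Because errors are independent across components, Cov(Tᵢ,Tⱼ) = Cov(Xᵢ,Xⱼ); the off-diagonal part of the true-score variance is the same as above.
True-score variance = [11.2²·0.82 + 20.2²·0.84 + 9.4²·0.62] + 336.533 = 500.398 + 336.533 = 836.93.
Reliability = 836.93 / 958.373 = 0.8733.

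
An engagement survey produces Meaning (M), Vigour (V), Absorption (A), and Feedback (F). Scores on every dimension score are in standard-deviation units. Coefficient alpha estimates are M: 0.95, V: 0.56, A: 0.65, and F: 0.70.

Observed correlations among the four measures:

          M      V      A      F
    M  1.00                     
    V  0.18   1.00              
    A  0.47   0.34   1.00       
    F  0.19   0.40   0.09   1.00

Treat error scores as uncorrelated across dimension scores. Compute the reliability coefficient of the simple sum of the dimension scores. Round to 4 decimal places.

Var(M+V+A+F) = 4 + 2·[0.18 + 0.47 + 0.19 + 0.34 + 0.40 + 0.09] = 4 + 3.34 = 7.34.
Under uncorrelated errors the observed covariances equal the true-score covariances, so only the own-variance terms attenuate.
True-score variance = [0.95 + 0.56 + 0.65 + 0.70] + 3.34 = 2.86 + 3.34 = 6.2.
Reliability = 6.2 / 7.34 = 0.8447.

0.8447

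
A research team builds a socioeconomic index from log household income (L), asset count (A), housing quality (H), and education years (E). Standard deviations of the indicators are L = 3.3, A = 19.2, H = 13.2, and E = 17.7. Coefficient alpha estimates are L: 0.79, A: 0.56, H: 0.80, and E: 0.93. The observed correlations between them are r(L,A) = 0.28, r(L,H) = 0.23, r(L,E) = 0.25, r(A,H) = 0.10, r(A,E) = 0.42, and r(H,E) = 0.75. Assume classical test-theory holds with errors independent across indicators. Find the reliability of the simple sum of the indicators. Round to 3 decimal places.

0.865

Var(L+A+H+E) = 3.3² + 19.2² + 13.2² + 17.7² + 2·[3.3·19.2·0.28 + 3.3·13.2·0.23 + 3.3·17.7·0.25 + 19.2·13.2·0.10 + 19.2·17.7·0.42 + 13.2·17.7·0.75] = 867.06 + 771.338 = 1638.4.
Under uncorrelated errors the observed covariances equal the true-score covariances, so only the own-variance terms attenuate.
True-score variance = [3.3²·0.79 + 19.2²·0.56 + 13.2²·0.80 + 17.7²·0.93] + 771.338 = 645.793 + 771.338 = 1417.13.
Reliability = 1417.13 / 1638.4 = 0.865.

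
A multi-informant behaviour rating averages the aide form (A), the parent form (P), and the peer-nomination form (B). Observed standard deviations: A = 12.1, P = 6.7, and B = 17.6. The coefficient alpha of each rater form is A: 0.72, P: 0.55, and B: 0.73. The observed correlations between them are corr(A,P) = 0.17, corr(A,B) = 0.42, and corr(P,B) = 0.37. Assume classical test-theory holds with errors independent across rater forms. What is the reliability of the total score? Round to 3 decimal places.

0.818

Var(A+P+B) = 12.1² + 6.7² + 17.6² + 2·[12.1·6.7·0.17 + 12.1·17.6·0.42 + 6.7·17.6·0.37] = 501.06 + 293.711 = 794.771.
With uncorrelated errors the cross-covariances are all true-score covariance, so they carry over unchanged; only the diagonal terms shrink to ρᵢσᵢ².
True-score variance = [12.1²·0.72 + 6.7²·0.55 + 17.6²·0.73] + 293.711 = 356.23 + 293.711 = 649.941.
Reliability = 649.941 / 794.771 = 0.818.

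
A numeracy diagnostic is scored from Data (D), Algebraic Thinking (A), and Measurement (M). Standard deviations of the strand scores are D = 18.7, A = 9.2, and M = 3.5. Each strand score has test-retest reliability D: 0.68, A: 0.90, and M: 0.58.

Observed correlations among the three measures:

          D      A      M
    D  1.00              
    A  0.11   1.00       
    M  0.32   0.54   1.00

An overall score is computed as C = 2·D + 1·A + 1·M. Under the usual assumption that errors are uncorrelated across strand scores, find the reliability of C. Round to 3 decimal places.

0.727

Var(C) = 2²·18.7² + 9.2² + 3.5² + 2·[2·18.7·9.2·0.11 + 2·18.7·3.5·0.32 + 9.2·3.5·0.54] = 1495.65 + 194.25 = 1689.9.
With uncorrelated errors the cross-covariances are all true-score covariance, so they carry over unchanged; only the diagonal terms shrink to ρᵢσᵢ².
True-score variance = [2²·18.7²·0.68 + 9.2²·0.90 + 3.5²·0.58] + 194.25 = 1034.44 + 194.25 = 1228.69.
Reliability = 1228.69 / 1689.9 = 0.727.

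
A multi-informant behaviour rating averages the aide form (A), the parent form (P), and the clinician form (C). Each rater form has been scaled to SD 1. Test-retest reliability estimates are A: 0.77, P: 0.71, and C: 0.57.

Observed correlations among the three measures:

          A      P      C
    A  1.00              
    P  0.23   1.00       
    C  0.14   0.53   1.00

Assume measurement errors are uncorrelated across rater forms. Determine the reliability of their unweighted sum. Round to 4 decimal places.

Var(A+P+C) = 3 + 2·[0.23 + 0.14 + 0.53] = 3 + 1.8 = 4.8.
Under uncorrelated errors the observed covariances equal the true-score covariances, so only the own-variance terms attenuate.
True-score variance = [0.77 + 0.71 + 0.57] + 1.8 = 2.05 + 1.8 = 3.85.
Reliability = 3.85 / 4.8 = 0.8021.

0.8021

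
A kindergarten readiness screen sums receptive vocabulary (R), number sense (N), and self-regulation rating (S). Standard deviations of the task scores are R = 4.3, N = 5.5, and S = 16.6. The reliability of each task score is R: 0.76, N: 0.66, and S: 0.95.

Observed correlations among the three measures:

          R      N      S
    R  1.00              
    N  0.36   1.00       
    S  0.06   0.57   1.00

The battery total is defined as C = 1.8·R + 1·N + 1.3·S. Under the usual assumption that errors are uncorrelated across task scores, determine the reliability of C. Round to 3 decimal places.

0.935

Var(C) = 1.8²·4.3² + 5.5² + 1.3²·16.6² + 2·[1.8·4.3·5.5·0.36 + 2.34·4.3·16.6·0.06 + 1.3·5.5·16.6·0.57] = 555.854 + 186.001 = 741.855.
Because errors are independent across components, Cov(Tᵢ,Tⱼ) = Cov(Xᵢ,Xⱼ); the off-diagonal part of the true-score variance is the same as above.
True-score variance = [1.8²·4.3²·0.76 + 5.5²·0.66 + 1.3²·16.6²·0.95] + 186.001 = 507.906 + 186.001 = 693.907.
Reliability = 693.907 / 741.855 = 0.935.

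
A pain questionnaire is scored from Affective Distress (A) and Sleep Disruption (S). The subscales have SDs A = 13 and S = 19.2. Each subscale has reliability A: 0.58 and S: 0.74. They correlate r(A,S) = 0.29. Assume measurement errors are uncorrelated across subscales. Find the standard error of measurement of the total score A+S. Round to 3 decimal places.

Var(total) = 537.64 + 144.768 = 682.408.
True-score variance = 370.814 + 144.768 = 515.582, so reliability = 0.7555.
Error variance = 682.408 − 515.582 = 166.826; SEM = √166.826 = 12.916.

12.916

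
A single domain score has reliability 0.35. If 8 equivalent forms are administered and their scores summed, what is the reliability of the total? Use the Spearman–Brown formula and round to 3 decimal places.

0.812

ρ_k = kρ / (1 + (k−1)ρ) = 8·0.35 / (1 + 7·0.35) = 2.800 / 3.450 = 0.812.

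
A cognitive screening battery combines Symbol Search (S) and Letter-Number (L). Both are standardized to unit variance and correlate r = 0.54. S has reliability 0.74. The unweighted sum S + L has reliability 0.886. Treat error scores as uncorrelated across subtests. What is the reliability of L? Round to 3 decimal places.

0.909

Var(S+L) = 2 + 2·0.54 = 3.080.
True-score variance = ρ_S + ρ_L + 2·0.54, so 0.886 = (0.74 + ρ_L + 1.08) / 3.080.
ρ_L = 0.886·3.080 − 0.74 − 1.08 = 0.909.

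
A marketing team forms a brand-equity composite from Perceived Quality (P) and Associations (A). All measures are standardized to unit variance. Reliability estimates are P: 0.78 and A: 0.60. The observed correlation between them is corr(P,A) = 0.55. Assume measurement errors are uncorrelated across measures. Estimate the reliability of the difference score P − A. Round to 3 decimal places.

Var(P−A) = 1 + 1 − 2·0.55 = 2 − 1.1 = 0.9.
Because errors are independent across components, Cov(Tᵢ,Tⱼ) = Cov(Xᵢ,Xⱼ); the off-diagonal part of the true-score variance is the same as above.
True-score variance = [0.78 + 0.60] − 1.1 = 1.38 − 1.1 = 0.28.
Reliability = 0.28 / 0.9 = 0.311.

0.311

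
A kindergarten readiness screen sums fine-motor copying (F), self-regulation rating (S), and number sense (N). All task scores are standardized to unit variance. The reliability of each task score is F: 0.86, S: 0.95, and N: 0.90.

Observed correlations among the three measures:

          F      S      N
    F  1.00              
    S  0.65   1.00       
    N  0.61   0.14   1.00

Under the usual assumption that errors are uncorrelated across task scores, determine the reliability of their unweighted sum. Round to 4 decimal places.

Var(F+S+N) = 3 + 2·[0.65 + 0.61 + 0.14] = 3 + 2.8 = 5.8.
Because errors are independent across components, Cov(Tᵢ,Tⱼ) = Cov(Xᵢ,Xⱼ); the off-diagonal part of the true-score variance is the same as above.
True-score variance = [0.86 + 0.95 + 0.90] + 2.8 = 2.71 + 2.8 = 5.51.
Reliability = 5.51 / 5.8 = 0.9500.

0.9500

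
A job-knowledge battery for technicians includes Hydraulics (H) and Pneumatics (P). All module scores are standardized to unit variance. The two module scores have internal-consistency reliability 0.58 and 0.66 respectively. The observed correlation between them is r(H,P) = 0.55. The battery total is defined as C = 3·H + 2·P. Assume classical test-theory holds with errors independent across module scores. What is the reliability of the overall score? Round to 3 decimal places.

0.738

Var(C) = 3² + 2² + 2·[6·0.55] = 13 + 6.6 = 19.6.
With uncorrelated errors the cross-covariances are all true-score covariance, so they carry over unchanged; only the diagonal terms shrink to ρᵢσᵢ².
True-score variance = [3²·0.58 + 2²·0.66] + 6.6 = 7.86 + 6.6 = 14.46.
Reliability = 14.46 / 19.6 = 0.738.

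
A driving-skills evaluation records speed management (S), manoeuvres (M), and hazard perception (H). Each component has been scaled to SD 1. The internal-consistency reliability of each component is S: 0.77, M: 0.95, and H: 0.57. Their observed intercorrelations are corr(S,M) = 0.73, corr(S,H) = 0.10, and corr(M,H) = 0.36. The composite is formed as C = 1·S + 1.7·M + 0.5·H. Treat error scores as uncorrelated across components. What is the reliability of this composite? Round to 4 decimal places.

Var(C) = 1 + 1.7² + 0.5² + 2·[1.7·0.73 + 0.5·0.10 + 0.85·0.36] = 4.14 + 3.194 = 7.334.
With uncorrelated errors the cross-covariances are all true-score covariance, so they carry over unchanged; only the diagonal terms shrink to ρᵢσᵢ².
True-score variance = [0.77 + 1.7²·0.95 + 0.5²·0.57] + 3.194 = 3.658 + 3.194 = 6.852.
Reliability = 6.852 / 7.334 = 0.9343.

0.9343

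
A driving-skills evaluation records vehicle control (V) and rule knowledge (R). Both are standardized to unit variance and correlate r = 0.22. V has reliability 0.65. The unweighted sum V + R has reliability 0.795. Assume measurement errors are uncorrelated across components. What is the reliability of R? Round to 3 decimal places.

Var(V+R) = 2 + 2·0.22 = 2.440.
True-score variance = ρ_V + ρ_R + 2·0.22, so 0.795 = (0.65 + ρ_R + 0.44) / 2.440.
ρ_R = 0.795·2.440 − 0.65 − 0.44 = 0.850.

0.850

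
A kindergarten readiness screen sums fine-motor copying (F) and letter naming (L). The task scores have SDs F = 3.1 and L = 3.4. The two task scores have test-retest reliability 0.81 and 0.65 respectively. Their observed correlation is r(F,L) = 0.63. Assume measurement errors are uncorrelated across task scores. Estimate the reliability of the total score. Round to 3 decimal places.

Var(F+L) = 3.1² + 3.4² + 2·[3.1·3.4·0.63] = 21.17 + 13.2804 = 34.4504.
Because errors are independent across components, Cov(Tᵢ,Tⱼ) = Cov(Xᵢ,Xⱼ); the off-diagonal part of the true-score variance is the same as above.
True-score variance = [3.1²·0.81 + 3.4²·0.65] + 13.2804 = 15.2981 + 13.2804 = 28.5785.
Reliability = 28.5785 / 34.4504 = 0.830.

0.830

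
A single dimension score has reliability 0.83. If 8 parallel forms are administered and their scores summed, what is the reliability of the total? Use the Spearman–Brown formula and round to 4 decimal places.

ρ_k = kρ / (1 + (k−1)ρ) = 8·0.83 / (1 + 7·0.83) = 6.640 / 6.810 = 0.9750.

0.9750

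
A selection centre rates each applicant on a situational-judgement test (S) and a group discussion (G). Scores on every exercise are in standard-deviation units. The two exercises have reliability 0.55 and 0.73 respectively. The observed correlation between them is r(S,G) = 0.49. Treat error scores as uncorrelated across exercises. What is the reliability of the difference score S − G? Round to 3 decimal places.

Var(S−G) = 1 + 1 − 2·0.49 = 2 − 0.98 = 1.02.
With uncorrelated errors the cross-covariances are all true-score covariance, so they carry over unchanged; only the diagonal terms shrink to ρᵢσᵢ².
True-score variance = [0.55 + 0.73] − 0.98 = 1.28 − 0.98 = 0.3.
Reliability = 0.3 / 1.02 = 0.294.

0.294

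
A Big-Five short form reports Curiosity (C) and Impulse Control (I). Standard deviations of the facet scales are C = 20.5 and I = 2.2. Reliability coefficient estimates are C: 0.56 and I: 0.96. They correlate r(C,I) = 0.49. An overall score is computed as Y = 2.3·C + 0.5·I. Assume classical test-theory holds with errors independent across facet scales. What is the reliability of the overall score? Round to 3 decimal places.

Var(Y) = 2.3²·20.5² + 0.5²·2.2² + 2·[1.15·20.5·2.2·0.49] = 2224.33 + 50.8277 = 2275.16.
Under uncorrelated errors the observed covariances equal the true-score covariances, so only the own-variance terms attenuate.
True-score variance = [2.3²·20.5²·0.56 + 0.5²·2.2²·0.96] + 50.8277 = 1246.11 + 50.8277 = 1296.94.
Reliability = 1296.94 / 2275.16 = 0.570.

0.570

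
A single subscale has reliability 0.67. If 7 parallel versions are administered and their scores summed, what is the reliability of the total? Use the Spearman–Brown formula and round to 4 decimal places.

0.9343

ρ_k = kρ / (1 + (k−1)ρ) = 7·0.67 / (1 + 6·0.67) = 4.690 / 5.020 = 0.9343.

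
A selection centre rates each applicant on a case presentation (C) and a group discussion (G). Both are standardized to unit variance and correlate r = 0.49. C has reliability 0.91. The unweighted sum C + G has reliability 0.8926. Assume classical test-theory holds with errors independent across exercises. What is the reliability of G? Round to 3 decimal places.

Var(C+G) = 2 + 2·0.49 = 2.980.
True-score variance = ρ_C + ρ_G + 2·0.49, so 0.8926 = (0.91 + ρ_G + 0.98) / 2.980.
ρ_G = 0.8926·2.980 − 0.91 − 0.98 = 0.770.

0.770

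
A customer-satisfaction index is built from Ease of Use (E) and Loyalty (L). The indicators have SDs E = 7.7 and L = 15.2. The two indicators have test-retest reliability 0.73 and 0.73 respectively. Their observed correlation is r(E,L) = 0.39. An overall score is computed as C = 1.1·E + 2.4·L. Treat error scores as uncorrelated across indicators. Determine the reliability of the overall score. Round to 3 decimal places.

0.770

Var(C) = 1.1²·7.7² + 2.4²·15.2² + 2·[2.64·7.7·15.2·0.39] = 1402.53 + 241.009 = 1643.54.
With uncorrelated errors the cross-covariances are all true-score covariance, so they carry over unchanged; only the diagonal terms shrink to ρᵢσᵢ².
True-score variance = [1.1²·7.7²·0.73 + 2.4²·15.2²·0.73] + 241.009 = 1023.85 + 241.009 = 1264.86.
Reliability = 1264.86 / 1643.54 = 0.770.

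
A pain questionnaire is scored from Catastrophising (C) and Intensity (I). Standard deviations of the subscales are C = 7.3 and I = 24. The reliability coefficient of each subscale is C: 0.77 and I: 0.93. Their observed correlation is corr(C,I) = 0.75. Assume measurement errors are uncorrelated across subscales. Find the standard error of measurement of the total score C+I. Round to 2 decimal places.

7.25

Var(total) = 629.29 + 262.8 = 892.09.
True-score variance = 576.713 + 262.8 = 839.513, so reliability = 0.9411.
Error variance = 892.09 − 839.513 = 52.5767; SEM = √52.5767 = 7.25.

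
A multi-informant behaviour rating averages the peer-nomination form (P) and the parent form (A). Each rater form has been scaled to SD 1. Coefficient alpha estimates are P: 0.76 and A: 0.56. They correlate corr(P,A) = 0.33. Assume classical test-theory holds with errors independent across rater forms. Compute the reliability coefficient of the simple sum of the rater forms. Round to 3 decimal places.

Var(P+A) = 2 + 2·[0.33] = 2 + 0.66 = 2.66.
Because errors are independent across components, Cov(Tᵢ,Tⱼ) = Cov(Xᵢ,Xⱼ); the off-diagonal part of the true-score variance is the same as above.
True-score variance = [0.76 + 0.56] + 0.66 = 1.32 + 0.66 = 1.98.
Reliability = 1.98 / 2.66 = 0.744.

0.744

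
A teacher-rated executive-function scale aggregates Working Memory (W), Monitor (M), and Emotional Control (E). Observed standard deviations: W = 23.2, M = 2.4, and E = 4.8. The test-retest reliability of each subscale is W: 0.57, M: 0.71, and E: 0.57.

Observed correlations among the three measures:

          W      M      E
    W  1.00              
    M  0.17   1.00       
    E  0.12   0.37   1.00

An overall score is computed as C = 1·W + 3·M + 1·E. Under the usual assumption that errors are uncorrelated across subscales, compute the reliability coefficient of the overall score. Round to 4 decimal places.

Var(C) = 23.2² + 3²·2.4² + 4.8² + 2·[3·23.2·2.4·0.17 + 23.2·4.8·0.12 + 3·2.4·4.8·0.37] = 613.12 + 109.094 = 722.214.
Under uncorrelated errors the observed covariances equal the true-score covariances, so only the own-variance terms attenuate.
True-score variance = [23.2²·0.57 + 3²·2.4²·0.71 + 4.8²·0.57] + 109.094 = 356.736 + 109.094 = 465.83.
Reliability = 465.83 / 722.214 = 0.6450.

0.6450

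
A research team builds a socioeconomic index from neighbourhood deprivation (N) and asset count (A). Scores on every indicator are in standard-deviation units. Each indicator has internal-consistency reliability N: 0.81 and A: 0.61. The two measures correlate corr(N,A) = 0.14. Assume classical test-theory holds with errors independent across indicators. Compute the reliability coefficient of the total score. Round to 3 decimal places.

0.746

Var(N+A) = 2 + 2·[0.14] = 2 + 0.28 = 2.28.
With uncorrelated errors the cross-covariances are all true-score covariance, so they carry over unchanged; only the diagonal terms shrink to ρᵢσᵢ².
True-score variance = [0.81 + 0.61] + 0.28 = 1.42 + 0.28 = 1.7.
Reliability = 1.7 / 2.28 = 0.746.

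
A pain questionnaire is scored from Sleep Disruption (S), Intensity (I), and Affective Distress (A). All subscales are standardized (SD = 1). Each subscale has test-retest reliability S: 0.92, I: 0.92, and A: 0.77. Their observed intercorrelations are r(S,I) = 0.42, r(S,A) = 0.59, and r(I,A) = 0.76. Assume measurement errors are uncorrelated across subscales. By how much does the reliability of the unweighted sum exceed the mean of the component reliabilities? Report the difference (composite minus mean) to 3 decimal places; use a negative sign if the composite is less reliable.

Var(sum) = 3 + 3.54 = 6.54; true-score variance = 2.61 + 3.54 = 6.15; composite reliability = 0.9404.
Mean component reliability = 0.8700.
Difference = 0.9404 − 0.8700 = 0.070.

0.070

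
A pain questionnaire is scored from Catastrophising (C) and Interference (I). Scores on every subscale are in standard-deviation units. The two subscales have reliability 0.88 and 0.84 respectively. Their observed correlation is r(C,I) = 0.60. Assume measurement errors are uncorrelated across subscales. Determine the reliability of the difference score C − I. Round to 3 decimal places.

0.650

Var(C−I) = 1 + 1 − 2·0.60 = 2 − 1.2 = 0.8.
With uncorrelated errors the cross-covariances are all true-score covariance, so they carry over unchanged; only the diagonal terms shrink to ρᵢσᵢ².
True-score variance = [0.88 + 0.84] − 1.2 = 1.72 − 1.2 = 0.52.
Reliability = 0.52 / 0.8 = 0.650.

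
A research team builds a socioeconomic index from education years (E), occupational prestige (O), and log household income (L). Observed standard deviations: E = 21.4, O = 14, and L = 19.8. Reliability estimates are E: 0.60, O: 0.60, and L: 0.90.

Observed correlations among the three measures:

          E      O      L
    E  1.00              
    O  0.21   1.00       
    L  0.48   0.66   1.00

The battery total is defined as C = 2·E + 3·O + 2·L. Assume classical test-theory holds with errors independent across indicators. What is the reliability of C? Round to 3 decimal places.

0.836

Var(C) = 2²·21.4² + 3²·14² + 2²·19.8² + 2·[6·21.4·14·0.21 + 4·21.4·19.8·0.48 + 6·14·19.8·0.66] = 5164 + 4577.5 = 9741.5.
With uncorrelated errors the cross-covariances are all true-score covariance, so they carry over unchanged; only the diagonal terms shrink to ρᵢσᵢ².
True-score variance = [2²·21.4²·0.60 + 3²·14²·0.60 + 2²·19.8²·0.90] + 4577.5 = 3568.85 + 4577.5 = 8146.35.
Reliability = 8146.35 / 9741.5 = 0.836.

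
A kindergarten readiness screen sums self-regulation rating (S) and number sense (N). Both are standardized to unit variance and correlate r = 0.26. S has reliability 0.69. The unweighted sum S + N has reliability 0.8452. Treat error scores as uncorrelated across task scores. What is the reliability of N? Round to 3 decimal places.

Var(S+N) = 2 + 2·0.26 = 2.520.
True-score variance = ρ_S + ρ_N + 2·0.26, so 0.8452 = (0.69 + ρ_N + 0.52) / 2.520.
ρ_N = 0.8452·2.520 − 0.69 − 0.52 = 0.920.

0.920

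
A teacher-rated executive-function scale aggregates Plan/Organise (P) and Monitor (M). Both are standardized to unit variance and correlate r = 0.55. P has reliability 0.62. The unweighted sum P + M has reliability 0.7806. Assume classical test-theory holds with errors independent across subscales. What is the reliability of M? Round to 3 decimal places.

0.700

Var(P+M) = 2 + 2·0.55 = 3.100.
True-score variance = ρ_P + ρ_M + 2·0.55, so 0.7806 = (0.62 + ρ_M + 1.10) / 3.100.
ρ_M = 0.7806·3.100 − 0.62 − 1.10 = 0.700.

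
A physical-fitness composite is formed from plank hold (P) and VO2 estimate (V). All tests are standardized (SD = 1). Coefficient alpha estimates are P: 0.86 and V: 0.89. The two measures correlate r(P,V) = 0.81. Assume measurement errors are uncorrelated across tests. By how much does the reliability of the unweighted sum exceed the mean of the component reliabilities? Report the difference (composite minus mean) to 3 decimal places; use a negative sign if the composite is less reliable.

Var(sum) = 2 + 1.62 = 3.62; true-score variance = 1.75 + 1.62 = 3.37; composite reliability = 0.9309.
Mean component reliability = 0.8750.
Difference = 0.9309 − 0.8750 = 0.056.

0.056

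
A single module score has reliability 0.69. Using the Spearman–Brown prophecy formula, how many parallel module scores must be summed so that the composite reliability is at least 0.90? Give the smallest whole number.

5

k ≥ ρ*(1−ρ₁)/(ρ₁(1−ρ*)) = 0.90·0.31 / (0.69·0.10) = 4.043.
Smallest integer k = 5.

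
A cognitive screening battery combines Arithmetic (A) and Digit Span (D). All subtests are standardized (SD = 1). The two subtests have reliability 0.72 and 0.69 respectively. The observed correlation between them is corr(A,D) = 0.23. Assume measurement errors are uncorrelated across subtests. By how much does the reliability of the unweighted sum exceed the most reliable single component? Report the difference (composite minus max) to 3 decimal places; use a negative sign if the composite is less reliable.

0.040

Var(sum) = 2 + 0.46 = 2.46; true-score variance = 1.41 + 0.46 = 1.87; composite reliability = 0.7602.
Max component reliability = 0.7200.
Difference = 0.7602 − 0.7200 = 0.040.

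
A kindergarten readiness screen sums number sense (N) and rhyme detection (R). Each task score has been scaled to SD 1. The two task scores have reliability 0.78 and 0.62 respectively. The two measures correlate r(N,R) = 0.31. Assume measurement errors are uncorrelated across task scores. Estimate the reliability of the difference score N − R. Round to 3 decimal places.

Var(N−R) = 1 + 1 − 2·0.31 = 2 − 0.62 = 1.38.
Under uncorrelated errors the observed covariances equal the true-score covariances, so only the own-variance terms attenuate.
True-score variance = [0.78 + 0.62] − 0.62 = 1.4 − 0.62 = 0.78.
Reliability = 0.78 / 1.38 = 0.565.

0.565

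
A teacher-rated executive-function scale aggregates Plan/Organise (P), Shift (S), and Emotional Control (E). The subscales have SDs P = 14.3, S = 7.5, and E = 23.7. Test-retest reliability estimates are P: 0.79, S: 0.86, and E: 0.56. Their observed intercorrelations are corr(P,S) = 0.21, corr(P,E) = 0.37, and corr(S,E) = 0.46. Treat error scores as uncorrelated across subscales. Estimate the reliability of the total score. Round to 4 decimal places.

Var(P+S+E) = 14.3² + 7.5² + 23.7² + 2·[14.3·7.5·0.21 + 14.3·23.7·0.37 + 7.5·23.7·0.46] = 822.43 + 459.368 = 1281.8.
Under uncorrelated errors the observed covariances equal the true-score covariances, so only the own-variance terms attenuate.
True-score variance = [14.3²·0.79 + 7.5²·0.86 + 23.7²·0.56] + 459.368 = 524.468 + 459.368 = 983.837.
Reliability = 983.837 / 1281.8 = 0.7675.

0.7675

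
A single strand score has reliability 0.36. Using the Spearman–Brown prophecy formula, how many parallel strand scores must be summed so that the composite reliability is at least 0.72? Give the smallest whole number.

5

k ≥ ρ*(1−ρ₁)/(ρ₁(1−ρ*)) = 0.72·0.64 / (0.36·0.28) = 4.571.
Smallest integer k = 5.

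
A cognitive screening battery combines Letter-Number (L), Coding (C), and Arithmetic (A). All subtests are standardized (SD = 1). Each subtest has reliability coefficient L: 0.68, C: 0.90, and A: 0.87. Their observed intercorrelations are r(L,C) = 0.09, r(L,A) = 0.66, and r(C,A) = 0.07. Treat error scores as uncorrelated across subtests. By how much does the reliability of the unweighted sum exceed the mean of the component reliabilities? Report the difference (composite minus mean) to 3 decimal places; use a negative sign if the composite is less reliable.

0.065

Var(sum) = 3 + 1.64 = 4.64; true-score variance = 2.45 + 1.64 = 4.09; composite reliability = 0.8815.
Mean component reliability = 0.8167.
Difference = 0.8815 − 0.8167 = 0.065.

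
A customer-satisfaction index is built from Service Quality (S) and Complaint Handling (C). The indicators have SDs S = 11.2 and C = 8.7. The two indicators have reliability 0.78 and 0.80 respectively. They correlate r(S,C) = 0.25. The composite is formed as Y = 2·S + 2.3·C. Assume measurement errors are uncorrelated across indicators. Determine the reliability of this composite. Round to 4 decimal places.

Var(Y) = 2²·11.2² + 2.3²·8.7² + 2·[4.6·11.2·8.7·0.25] = 902.16 + 224.112 = 1126.27.
Because errors are independent across components, Cov(Tᵢ,Tⱼ) = Cov(Xᵢ,Xⱼ); the off-diagonal part of the true-score variance is the same as above.
True-score variance = [2²·11.2²·0.78 + 2.3²·8.7²·0.80] + 224.112 = 711.693 + 224.112 = 935.805.
Reliability = 935.805 / 1126.27 = 0.8309.

0.8309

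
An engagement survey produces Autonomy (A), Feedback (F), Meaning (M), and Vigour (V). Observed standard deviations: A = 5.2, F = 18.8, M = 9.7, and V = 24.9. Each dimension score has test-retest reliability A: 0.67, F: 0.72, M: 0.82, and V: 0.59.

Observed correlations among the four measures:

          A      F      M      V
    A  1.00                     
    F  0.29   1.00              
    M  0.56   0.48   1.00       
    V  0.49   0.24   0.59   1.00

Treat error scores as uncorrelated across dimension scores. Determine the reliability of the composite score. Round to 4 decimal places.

Var(A+F+M+V) = 5.2² + 18.8² + 9.7² + 24.9² + 2·[5.2·18.8·0.29 + 5.2·9.7·0.56 + 5.2·24.9·0.49 + 18.8·9.7·0.48 + 18.8·24.9·0.24 + 9.7·24.9·0.59] = 1094.58 + 924.853 = 2019.43.
Because errors are independent across components, Cov(Tᵢ,Tⱼ) = Cov(Xᵢ,Xⱼ); the off-diagonal part of the true-score variance is the same as above.
True-score variance = [5.2²·0.67 + 18.8²·0.72 + 9.7²·0.82 + 24.9²·0.59] + 924.853 = 715.553 + 924.853 = 1640.41.
Reliability = 1640.41 / 2019.43 = 0.8123.

0.8123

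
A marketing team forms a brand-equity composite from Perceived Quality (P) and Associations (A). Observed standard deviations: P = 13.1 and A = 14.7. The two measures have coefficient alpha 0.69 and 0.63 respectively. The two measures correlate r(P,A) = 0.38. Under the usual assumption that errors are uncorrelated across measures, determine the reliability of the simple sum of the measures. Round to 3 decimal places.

Var(P+A) = 13.1² + 14.7² + 2·[13.1·14.7·0.38] = 387.7 + 146.353 = 534.053.
Under uncorrelated errors the observed covariances equal the true-score covariances, so only the own-variance terms attenuate.
True-score variance = [13.1²·0.69 + 14.7²·0.63] + 146.353 = 254.548 + 146.353 = 400.901.
Reliability = 400.901 / 534.053 = 0.751.

0.751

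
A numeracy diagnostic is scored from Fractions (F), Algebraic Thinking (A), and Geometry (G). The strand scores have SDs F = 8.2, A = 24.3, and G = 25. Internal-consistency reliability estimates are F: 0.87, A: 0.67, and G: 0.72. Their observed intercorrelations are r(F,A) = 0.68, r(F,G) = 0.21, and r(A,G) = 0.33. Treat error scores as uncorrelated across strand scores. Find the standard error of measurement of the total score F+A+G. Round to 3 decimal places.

19.458

Var(total) = 1282.73 + 758.044 = 2040.77.
True-score variance = 904.127 + 758.044 = 1662.17, so reliability = 0.8145.
Error variance = 2040.77 − 1662.17 = 378.603; SEM = √378.603 = 19.458.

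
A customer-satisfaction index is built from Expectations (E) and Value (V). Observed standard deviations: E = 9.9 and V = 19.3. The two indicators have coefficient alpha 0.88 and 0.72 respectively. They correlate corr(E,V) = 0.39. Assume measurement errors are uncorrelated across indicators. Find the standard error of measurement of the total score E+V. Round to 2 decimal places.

10.77

Var(total) = 470.5 + 149.035 = 619.535.
True-score variance = 354.442 + 149.035 = 503.476, so reliability = 0.8127.
Error variance = 619.535 − 503.476 = 116.058; SEM = √116.058 = 10.77.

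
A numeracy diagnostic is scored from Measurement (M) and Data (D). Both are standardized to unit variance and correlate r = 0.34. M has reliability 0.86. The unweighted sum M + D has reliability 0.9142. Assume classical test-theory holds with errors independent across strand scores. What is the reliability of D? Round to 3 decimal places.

Var(M+D) = 2 + 2·0.34 = 2.680.
True-score variance = ρ_M + ρ_D + 2·0.34, so 0.9142 = (0.86 + ρ_D + 0.68) / 2.680.
ρ_D = 0.9142·2.680 − 0.86 − 0.68 = 0.910.

0.910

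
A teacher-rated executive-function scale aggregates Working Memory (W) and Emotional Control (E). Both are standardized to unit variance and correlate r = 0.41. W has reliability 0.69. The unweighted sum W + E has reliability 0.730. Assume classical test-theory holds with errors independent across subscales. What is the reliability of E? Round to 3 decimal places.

0.549

Var(W+E) = 2 + 2·0.41 = 2.820.
True-score variance = ρ_W + ρ_E + 2·0.41, so 0.730 = (0.69 + ρ_E + 0.82) / 2.820.
ρ_E = 0.730·2.820 − 0.69 − 0.82 = 0.549.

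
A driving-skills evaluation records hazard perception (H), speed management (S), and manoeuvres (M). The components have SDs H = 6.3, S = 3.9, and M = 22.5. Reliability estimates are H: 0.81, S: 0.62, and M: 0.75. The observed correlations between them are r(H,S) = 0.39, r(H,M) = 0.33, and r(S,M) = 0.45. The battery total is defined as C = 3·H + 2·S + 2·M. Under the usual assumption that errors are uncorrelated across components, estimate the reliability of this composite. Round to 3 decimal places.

Var(C) = 3²·6.3² + 2²·3.9² + 2²·22.5² + 2·[6·6.3·3.9·0.39 + 6·6.3·22.5·0.33 + 4·3.9·22.5·0.45] = 2443.05 + 992.218 = 3435.27.
Because errors are independent across components, Cov(Tᵢ,Tⱼ) = Cov(Xᵢ,Xⱼ); the off-diagonal part of the true-score variance is the same as above.
True-score variance = [3²·6.3²·0.81 + 2²·3.9²·0.62 + 2²·22.5²·0.75] + 992.218 = 1845.81 + 992.218 = 2838.03.
Reliability = 2838.03 / 3435.27 = 0.826.

0.826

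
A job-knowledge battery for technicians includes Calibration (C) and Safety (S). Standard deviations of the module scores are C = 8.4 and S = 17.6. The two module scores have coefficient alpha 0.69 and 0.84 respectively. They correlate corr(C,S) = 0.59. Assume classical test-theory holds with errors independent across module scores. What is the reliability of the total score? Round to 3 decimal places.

Var(C+S) = 8.4² + 17.6² + 2·[8.4·17.6·0.59] = 380.32 + 174.451 = 554.771.
Because errors are independent across components, Cov(Tᵢ,Tⱼ) = Cov(Xᵢ,Xⱼ); the off-diagonal part of the true-score variance is the same as above.
True-score variance = [8.4²·0.69 + 17.6²·0.84] + 174.451 = 308.885 + 174.451 = 483.336.
Reliability = 483.336 / 554.771 = 0.871.

0.871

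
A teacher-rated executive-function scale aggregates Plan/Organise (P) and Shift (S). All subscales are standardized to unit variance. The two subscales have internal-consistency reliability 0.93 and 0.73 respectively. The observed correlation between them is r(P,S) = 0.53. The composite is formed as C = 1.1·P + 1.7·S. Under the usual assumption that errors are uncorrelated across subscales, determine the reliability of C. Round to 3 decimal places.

Var(C) = 1.1² + 1.7² + 2·[1.87·0.53] = 4.1 + 1.9822 = 6.0822.
With uncorrelated errors the cross-covariances are all true-score covariance, so they carry over unchanged; only the diagonal terms shrink to ρᵢσᵢ².
True-score variance = [1.1²·0.93 + 1.7²·0.73] + 1.9822 = 3.235 + 1.9822 = 5.2172.
Reliability = 5.2172 / 6.0822 = 0.858.

0.858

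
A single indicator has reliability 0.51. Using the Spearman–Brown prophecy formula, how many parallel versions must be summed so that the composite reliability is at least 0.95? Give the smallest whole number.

k ≥ ρ*(1−ρ₁)/(ρ₁(1−ρ*)) = 0.95·0.49 / (0.51·0.05) = 18.255.
Smallest integer k = 19.

19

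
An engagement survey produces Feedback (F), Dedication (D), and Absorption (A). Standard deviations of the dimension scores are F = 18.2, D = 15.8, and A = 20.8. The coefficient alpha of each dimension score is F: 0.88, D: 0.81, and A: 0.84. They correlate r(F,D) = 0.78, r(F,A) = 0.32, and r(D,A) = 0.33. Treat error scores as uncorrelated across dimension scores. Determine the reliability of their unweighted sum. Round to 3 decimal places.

Var(F+D+A) = 18.2² + 15.8² + 20.8² + 2·[18.2·15.8·0.78 + 18.2·20.8·0.32 + 15.8·20.8·0.33] = 1013.52 + 907.774 = 1921.29.
With uncorrelated errors the cross-covariances are all true-score covariance, so they carry over unchanged; only the diagonal terms shrink to ρᵢσᵢ².
True-score variance = [18.2²·0.88 + 15.8²·0.81 + 20.8²·0.84] + 907.774 = 857.117 + 907.774 = 1764.89.
Reliability = 1764.89 / 1921.29 = 0.919.

0.919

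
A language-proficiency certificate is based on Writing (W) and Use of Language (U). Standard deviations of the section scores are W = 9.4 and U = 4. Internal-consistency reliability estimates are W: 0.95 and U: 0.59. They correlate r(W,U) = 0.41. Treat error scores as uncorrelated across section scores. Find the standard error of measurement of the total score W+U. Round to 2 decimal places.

3.31

Var(total) = 104.36 + 30.832 = 135.192.
True-score variance = 93.382 + 30.832 = 124.214, so reliability = 0.9188.
Error variance = 135.192 − 124.214 = 10.978; SEM = √10.978 = 3.31.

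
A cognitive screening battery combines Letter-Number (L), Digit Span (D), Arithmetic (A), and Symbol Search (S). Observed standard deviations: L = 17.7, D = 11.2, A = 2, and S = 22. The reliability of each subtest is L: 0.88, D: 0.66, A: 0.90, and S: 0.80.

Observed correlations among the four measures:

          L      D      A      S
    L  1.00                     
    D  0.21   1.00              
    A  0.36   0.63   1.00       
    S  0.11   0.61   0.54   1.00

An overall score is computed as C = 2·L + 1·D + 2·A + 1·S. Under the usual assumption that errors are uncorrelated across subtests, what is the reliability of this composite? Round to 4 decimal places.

Var(C) = 2²·17.7² + 11.2² + 2²·2² + 22² + 2·[2·17.7·11.2·0.21 + 4·17.7·2·0.36 + 2·17.7·22·0.11 + 2·11.2·2·0.63 + 11.2·22·0.61 + 2·2·22·0.54] = 1878.6 + 891.906 = 2770.51.
Because errors are independent across components, Cov(Tᵢ,Tⱼ) = Cov(Xᵢ,Xⱼ); the off-diagonal part of the true-score variance is the same as above.
True-score variance = [2²·17.7²·0.88 + 11.2²·0.66 + 2²·2²·0.90 + 22²·0.80] + 891.906 = 1587.17 + 891.906 = 2479.08.
Reliability = 2479.08 / 2770.51 = 0.8948.

0.8948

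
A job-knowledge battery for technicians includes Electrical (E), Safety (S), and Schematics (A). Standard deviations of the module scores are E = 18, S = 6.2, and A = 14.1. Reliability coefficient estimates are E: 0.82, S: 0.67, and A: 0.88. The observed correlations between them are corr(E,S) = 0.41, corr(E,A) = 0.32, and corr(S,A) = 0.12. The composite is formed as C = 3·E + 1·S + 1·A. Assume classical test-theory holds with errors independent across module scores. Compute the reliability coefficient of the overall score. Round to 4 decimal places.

0.8574

Var(C) = 3²·18² + 6.2² + 14.1² + 2·[3·18·6.2·0.41 + 3·18·14.1·0.32 + 6.2·14.1·0.12] = 3153.25 + 782.813 = 3936.06.
Because errors are independent across components, Cov(Tᵢ,Tⱼ) = Cov(Xᵢ,Xⱼ); the off-diagonal part of the true-score variance is the same as above.
True-score variance = [3²·18²·0.82 + 6.2²·0.67 + 14.1²·0.88] + 782.813 = 2591.83 + 782.813 = 3374.64.
Reliability = 3374.64 / 3936.06 = 0.8574.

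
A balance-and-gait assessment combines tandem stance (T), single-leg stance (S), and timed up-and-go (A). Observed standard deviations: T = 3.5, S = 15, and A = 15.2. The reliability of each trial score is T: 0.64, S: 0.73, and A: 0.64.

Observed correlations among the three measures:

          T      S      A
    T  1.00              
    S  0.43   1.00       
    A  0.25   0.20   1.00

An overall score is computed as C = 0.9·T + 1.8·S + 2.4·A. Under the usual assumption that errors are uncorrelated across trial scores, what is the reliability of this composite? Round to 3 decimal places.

0.738

Var(C) = 0.9²·3.5² + 1.8²·15² + 2.4²·15.2² + 2·[1.62·3.5·15·0.43 + 2.16·3.5·15.2·0.25 + 4.32·15·15.2·0.20] = 2069.71 + 524.583 = 2594.3.
With uncorrelated errors the cross-covariances are all true-score covariance, so they carry over unchanged; only the diagonal terms shrink to ρᵢσᵢ².
True-score variance = [0.9²·3.5²·0.64 + 1.8²·15²·0.73 + 2.4²·15.2²·0.64] + 524.583 = 1390.23 + 524.583 = 1914.81.
Reliability = 1914.81 / 2594.3 = 0.738.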